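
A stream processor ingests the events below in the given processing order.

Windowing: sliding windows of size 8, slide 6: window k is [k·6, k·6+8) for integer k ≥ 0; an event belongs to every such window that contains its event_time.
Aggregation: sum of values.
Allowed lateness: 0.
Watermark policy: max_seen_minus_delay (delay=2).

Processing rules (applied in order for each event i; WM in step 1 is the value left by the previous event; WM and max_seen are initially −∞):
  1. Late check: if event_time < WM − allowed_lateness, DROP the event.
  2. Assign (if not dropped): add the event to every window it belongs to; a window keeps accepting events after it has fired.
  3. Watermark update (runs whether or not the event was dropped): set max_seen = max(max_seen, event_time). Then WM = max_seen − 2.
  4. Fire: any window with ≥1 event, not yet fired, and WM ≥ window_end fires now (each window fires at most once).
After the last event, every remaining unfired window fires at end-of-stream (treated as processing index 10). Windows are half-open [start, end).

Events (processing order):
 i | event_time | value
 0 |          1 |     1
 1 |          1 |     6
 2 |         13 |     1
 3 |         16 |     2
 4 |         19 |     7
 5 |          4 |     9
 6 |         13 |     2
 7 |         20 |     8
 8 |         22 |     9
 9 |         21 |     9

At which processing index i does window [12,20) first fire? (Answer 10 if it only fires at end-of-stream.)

8

i=0 t=1 v=1: → [0,8); WM=-1
i=1 t=1 v=6: → [0,8); WM=-1
i=2 t=13 v=1: → [12,20),[6,14); WM=11; [0,8) fires=7
i=3 t=16 v=2: → [12,20); WM=14; [6,14) fires=1
i=4 t=19 v=7: → [18,26),[12,20); WM=17
i=5 t=4 v=9: DROP (t<17-0); WM=17
i=6 t=13 v=2: DROP (t<17-0); WM=17
i=7 t=20 v=8: → [18,26); WM=18
i=8 t=22 v=9: → [18,26); WM=20; [12,20) fires=10
i=9 t=21 v=9: → [18,26); WM=20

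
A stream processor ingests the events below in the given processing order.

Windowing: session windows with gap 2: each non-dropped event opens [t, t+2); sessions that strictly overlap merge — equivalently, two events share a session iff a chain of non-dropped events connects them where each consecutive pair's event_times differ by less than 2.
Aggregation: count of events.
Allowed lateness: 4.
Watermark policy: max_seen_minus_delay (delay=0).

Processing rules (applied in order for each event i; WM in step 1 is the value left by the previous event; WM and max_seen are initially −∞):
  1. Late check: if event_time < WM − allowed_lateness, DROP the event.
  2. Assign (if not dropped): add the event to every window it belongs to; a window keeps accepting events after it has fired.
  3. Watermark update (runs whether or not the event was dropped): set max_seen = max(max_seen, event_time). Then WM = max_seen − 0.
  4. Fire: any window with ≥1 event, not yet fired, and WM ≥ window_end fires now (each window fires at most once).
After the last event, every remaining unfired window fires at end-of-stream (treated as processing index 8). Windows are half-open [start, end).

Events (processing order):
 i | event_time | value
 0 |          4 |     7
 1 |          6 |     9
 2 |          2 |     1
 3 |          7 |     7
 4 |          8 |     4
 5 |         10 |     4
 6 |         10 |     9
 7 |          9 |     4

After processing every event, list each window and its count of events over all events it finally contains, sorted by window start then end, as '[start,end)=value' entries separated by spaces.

i=0 t=4 v=7: → [4,6); WM=4
i=1 t=6 v=9: → [6,8); WM=6
i=2 t=2 v=1: → [2,4); WM=6
i=3 t=7 v=7: → [6,9); WM=7
i=4 t=8 v=4: → [6,10); WM=8
i=5 t=10 v=4: → [10,12); WM=10
i=6 t=10 v=9: → [10,12); WM=10
i=7 t=9 v=4: → [6,12); WM=10

[2,4)=1 [4,6)=1 [6,12)=6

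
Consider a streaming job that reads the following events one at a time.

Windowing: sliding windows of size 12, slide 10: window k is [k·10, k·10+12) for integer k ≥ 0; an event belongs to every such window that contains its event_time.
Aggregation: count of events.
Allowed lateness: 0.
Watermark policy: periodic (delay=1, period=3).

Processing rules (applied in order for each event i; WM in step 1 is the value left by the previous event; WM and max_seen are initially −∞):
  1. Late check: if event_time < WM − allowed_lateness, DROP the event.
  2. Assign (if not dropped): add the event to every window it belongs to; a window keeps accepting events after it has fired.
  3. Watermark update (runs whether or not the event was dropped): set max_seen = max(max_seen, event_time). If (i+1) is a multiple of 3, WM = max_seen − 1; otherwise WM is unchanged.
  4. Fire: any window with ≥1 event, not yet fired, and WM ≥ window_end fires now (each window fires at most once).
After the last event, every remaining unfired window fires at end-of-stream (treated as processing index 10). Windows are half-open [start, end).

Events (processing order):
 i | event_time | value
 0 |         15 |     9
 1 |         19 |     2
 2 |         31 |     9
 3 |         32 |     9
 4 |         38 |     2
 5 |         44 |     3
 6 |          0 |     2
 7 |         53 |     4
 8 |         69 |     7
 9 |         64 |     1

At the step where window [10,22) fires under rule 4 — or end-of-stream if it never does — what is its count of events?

i=0 t=15 v=9: → [10,22); WM=−∞
i=1 t=19 v=2: → [10,22); WM=−∞
i=2 t=31 v=9: → [30,42),[20,32); WM=30; [10,22) fires=2
i=3 t=32 v=9: → [30,42); WM=30
i=4 t=38 v=2: → [30,42); WM=30
i=5 t=44 v=3: → [40,52); WM=43; [20,32) fires=1 [30,42) fires=3
i=6 t=0 v=2: DROP (t<43-0); WM=43
i=7 t=53 v=4: → [50,62); WM=43
i=8 t=69 v=7: → [60,72); WM=68; [40,52) fires=1 [50,62) fires=1
i=9 t=64 v=1: DROP (t<68-0); WM=68

2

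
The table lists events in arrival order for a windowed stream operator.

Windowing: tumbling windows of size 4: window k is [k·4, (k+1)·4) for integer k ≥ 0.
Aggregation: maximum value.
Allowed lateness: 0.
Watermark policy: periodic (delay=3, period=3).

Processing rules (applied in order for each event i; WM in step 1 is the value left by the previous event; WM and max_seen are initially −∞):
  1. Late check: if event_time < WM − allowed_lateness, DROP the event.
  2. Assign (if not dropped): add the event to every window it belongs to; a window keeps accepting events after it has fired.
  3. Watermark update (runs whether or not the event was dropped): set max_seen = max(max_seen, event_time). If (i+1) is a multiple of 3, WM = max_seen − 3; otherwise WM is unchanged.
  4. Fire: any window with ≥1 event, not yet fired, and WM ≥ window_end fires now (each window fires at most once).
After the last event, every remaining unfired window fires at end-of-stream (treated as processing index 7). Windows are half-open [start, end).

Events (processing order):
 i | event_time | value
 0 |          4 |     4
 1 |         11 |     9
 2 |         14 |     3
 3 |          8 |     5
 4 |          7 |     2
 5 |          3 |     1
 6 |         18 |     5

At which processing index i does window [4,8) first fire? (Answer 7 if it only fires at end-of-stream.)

i=0 t=4 v=4: → [4,8); WM=−∞
i=1 t=11 v=9: → [8,12); WM=−∞
i=2 t=14 v=3: → [12,16); WM=11; [4,8) fires=4
i=3 t=8 v=5: DROP (t<11-0); WM=11
i=4 t=7 v=2: DROP (t<11-0); WM=11
i=5 t=3 v=1: DROP (t<11-0); WM=11
i=6 t=18 v=5: → [16,20); WM=11

2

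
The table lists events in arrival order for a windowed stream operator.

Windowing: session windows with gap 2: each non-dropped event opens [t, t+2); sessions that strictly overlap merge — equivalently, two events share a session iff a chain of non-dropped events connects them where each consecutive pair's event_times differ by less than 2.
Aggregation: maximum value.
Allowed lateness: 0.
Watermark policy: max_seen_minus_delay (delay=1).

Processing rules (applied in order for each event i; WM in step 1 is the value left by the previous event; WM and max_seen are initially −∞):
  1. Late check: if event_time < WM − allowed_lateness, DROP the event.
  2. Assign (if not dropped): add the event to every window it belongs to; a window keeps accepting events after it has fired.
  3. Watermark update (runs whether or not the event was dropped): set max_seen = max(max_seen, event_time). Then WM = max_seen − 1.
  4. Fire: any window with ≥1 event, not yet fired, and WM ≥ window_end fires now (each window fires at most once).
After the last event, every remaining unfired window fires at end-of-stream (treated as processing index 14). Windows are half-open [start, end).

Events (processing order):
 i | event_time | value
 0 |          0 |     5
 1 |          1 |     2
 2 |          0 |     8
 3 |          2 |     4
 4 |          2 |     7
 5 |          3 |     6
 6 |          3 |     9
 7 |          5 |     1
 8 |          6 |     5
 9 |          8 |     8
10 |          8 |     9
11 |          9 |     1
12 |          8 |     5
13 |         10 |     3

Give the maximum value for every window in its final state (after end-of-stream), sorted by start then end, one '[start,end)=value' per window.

[0,5)=9 [5,8)=5 [8,12)=9

i=0 t=0 v=5: → [0,2); WM=-1
i=1 t=1 v=2: → [0,3); WM=0
i=2 t=0 v=8: → [0,3); WM=0
i=3 t=2 v=4: → [0,4); WM=1
i=4 t=2 v=7: → [0,4); WM=1
i=5 t=3 v=6: → [0,5); WM=2
i=6 t=3 v=9: → [0,5); WM=2
i=7 t=5 v=1: → [5,7); WM=4
i=8 t=6 v=5: → [5,8); WM=5
i=9 t=8 v=8: → [8,10); WM=7
i=10 t=8 v=9: → [8,10); WM=7
i=11 t=9 v=1: → [8,11); WM=8
i=12 t=8 v=5: → [8,11); WM=8
i=13 t=10 v=3: → [8,12); WM=9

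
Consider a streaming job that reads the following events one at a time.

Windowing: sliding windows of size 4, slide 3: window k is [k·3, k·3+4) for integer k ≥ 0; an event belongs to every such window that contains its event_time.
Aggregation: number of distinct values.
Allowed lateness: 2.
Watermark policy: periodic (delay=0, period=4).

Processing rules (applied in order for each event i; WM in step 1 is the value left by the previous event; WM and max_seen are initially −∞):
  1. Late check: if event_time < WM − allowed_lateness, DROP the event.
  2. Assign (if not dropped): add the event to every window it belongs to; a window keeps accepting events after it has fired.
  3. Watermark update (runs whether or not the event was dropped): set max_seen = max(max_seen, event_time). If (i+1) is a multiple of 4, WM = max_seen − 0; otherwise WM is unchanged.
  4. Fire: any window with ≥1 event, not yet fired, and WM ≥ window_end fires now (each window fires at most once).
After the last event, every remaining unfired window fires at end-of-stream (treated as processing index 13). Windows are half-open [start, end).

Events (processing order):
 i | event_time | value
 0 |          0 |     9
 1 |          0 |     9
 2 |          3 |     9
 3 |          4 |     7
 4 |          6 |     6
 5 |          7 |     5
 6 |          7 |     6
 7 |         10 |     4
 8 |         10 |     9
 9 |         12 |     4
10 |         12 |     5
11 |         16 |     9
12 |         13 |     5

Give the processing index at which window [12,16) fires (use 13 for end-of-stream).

11

i=0 t=0 v=9: → [0,4); WM=−∞
i=1 t=0 v=9: → [0,4); WM=−∞
i=2 t=3 v=9: → [3,7),[0,4); WM=−∞
i=3 t=4 v=7: → [3,7); WM=4; [0,4) fires=1
i=4 t=6 v=6: → [6,10),[3,7); WM=4
i=5 t=7 v=5: → [6,10); WM=4
i=6 t=7 v=6: → [6,10); WM=4
i=7 t=10 v=4: → [9,13); WM=10; [3,7) fires=3 [6,10) fires=2
i=8 t=10 v=9: → [9,13); WM=10
i=9 t=12 v=4: → [12,16),[9,13); WM=10
i=10 t=12 v=5: → [12,16),[9,13); WM=10
i=11 t=16 v=9: → [15,19); WM=16; [9,13) fires=3 [12,16) fires=2
i=12 t=13 v=5: DROP (t<16-2); WM=16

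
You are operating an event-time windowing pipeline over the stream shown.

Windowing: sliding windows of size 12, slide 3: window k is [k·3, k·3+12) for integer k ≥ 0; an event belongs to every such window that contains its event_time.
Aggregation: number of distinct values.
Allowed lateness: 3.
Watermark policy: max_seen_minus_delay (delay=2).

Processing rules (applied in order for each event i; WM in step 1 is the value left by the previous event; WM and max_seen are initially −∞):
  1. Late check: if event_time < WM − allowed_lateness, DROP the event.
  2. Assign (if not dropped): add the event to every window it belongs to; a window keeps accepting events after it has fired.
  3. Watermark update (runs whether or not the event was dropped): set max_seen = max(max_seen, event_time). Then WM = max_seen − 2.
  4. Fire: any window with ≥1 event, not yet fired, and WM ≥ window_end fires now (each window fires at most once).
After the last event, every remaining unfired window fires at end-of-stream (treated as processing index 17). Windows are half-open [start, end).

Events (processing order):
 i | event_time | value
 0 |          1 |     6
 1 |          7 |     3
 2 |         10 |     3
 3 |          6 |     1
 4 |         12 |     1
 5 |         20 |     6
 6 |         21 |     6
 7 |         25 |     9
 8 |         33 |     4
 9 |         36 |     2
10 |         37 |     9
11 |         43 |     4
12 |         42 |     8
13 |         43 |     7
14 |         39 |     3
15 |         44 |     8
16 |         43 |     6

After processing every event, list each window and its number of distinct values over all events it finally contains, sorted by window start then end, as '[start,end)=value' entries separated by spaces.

i=0 t=1 v=6: → [0,12); WM=-1
i=1 t=7 v=3: → [6,18),[3,15),[0,12); WM=5
i=2 t=10 v=3: → [9,21),[6,18),[3,15),[0,12); WM=8
i=3 t=6 v=1: → [6,18),[3,15),[0,12); WM=8
i=4 t=12 v=1: → [12,24),[9,21),[6,18),[3,15); WM=10
i=5 t=20 v=6: → [18,30),[15,27),[12,24),[9,21); WM=18; [0,12) fires=3 [3,15) fires=2 [6,18) fires=2
i=6 t=21 v=6: → [21,33),[18,30),[15,27),[12,24); WM=19
i=7 t=25 v=9: → [24,36),[21,33),[18,30),[15,27); WM=23; [9,21) fires=3
i=8 t=33 v=4: → [33,45),[30,42),[27,39),[24,36); WM=31; [12,24) fires=2 [15,27) fires=2 [18,30) fires=2
i=9 t=36 v=2: → [36,48),[33,45),[30,42),[27,39); WM=34; [21,33) fires=2
i=10 t=37 v=9: → [36,48),[33,45),[30,42),[27,39); WM=35
i=11 t=43 v=4: → [42,54),[39,51),[36,48),[33,45); WM=41; [24,36) fires=2 [27,39) fires=3
i=12 t=42 v=8: → [42,54),[39,51),[36,48),[33,45); WM=41
i=13 t=43 v=7: → [42,54),[39,51),[36,48),[33,45); WM=41
i=14 t=39 v=3: → [39,51),[36,48),[33,45),[30,42); WM=41
i=15 t=44 v=8: → [42,54),[39,51),[36,48),[33,45); WM=42; [30,42) fires=4
i=16 t=43 v=6: → [42,54),[39,51),[36,48),[33,45); WM=42

[0,12)=3 [3,15)=2 [6,18)=2 [9,21)=3 [12,24)=2 [15,27)=2 [18,30)=2 [21,33)=2 [24,36)=2 [27,39)=3 [30,42)=4 [33,45)=7 [36,48)=7 [39,51)=5 [42,54)=4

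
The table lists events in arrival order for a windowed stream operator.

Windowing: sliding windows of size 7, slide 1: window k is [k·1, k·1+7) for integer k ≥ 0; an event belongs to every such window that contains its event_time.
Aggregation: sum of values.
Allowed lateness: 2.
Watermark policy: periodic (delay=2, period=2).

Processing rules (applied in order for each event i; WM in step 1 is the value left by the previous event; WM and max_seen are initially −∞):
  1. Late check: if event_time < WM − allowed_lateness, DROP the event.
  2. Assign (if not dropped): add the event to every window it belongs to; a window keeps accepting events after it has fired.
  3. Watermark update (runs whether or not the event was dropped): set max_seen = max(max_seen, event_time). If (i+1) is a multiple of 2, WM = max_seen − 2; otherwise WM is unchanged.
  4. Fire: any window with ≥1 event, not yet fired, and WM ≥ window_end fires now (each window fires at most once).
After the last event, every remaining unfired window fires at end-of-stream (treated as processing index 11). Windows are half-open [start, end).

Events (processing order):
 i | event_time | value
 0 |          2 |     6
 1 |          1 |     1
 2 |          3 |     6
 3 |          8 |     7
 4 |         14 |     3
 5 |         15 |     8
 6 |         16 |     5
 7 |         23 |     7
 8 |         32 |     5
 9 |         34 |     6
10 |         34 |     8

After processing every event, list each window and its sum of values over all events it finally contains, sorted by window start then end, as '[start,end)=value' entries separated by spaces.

i=0 t=2 v=6: → [2,9),[1,8),[0,7); WM=−∞
i=1 t=1 v=1: → [1,8),[0,7); WM=0
i=2 t=3 v=6: → [3,10),[2,9),[1,8),[0,7); WM=0
i=3 t=8 v=7: → [8,15),[7,14),[6,13),[5,12),[4,11),[3,10),[2,9); WM=6
i=4 t=14 v=3: → [14,21),[13,20),[12,19),[11,18),[10,17),[9,16),[8,15); WM=6
i=5 t=15 v=8: → [15,22),[14,21),[13,20),[12,19),[11,18),[10,17),[9,16); WM=13; [0,7) fires=13 [1,8) fires=13 [2,9) fires=19 [3,10) fires=13 [4,11) fires=7 [5,12) fires=7 [6,13) fires=7
i=6 t=16 v=5: → [16,23),[15,22),[14,21),[13,20),[12,19),[11,18),[10,17); WM=13
i=7 t=23 v=7: → [23,30),[22,29),[21,28),[20,27),[19,26),[18,25),[17,24); WM=21; [7,14) fires=7 [8,15) fires=10 [9,16) fires=11 [10,17) fires=16 [11,18) fires=16 [12,19) fires=16 [13,20) fires=16 [14,21) fires=16
i=8 t=32 v=5: → [32,39),[31,38),[30,37),[29,36),[28,35),[27,34),[26,33); WM=21
i=9 t=34 v=6: → [34,41),[33,40),[32,39),[31,38),[30,37),[29,36),[28,35); WM=32; [15,22) fires=13 [16,23) fires=5 [17,24) fires=7 [18,25) fires=7 [19,26) fires=7 [20,27) fires=7 [21,28) fires=7 [22,29) fires=7 [23,30) fires=7
i=10 t=34 v=8: → [34,41),[33,40),[32,39),[31,38),[30,37),[29,36),[28,35); WM=32

[0,7)=13 [1,8)=13 [2,9)=19 [3,10)=13 [4,11)=7 [5,12)=7 [6,13)=7 [7,14)=7 [8,15)=10 [9,16)=11 [10,17)=16 [11,18)=16 [12,19)=16 [13,20)=16 [14,21)=16 [15,22)=13 [16,23)=5 [17,24)=7 [18,25)=7 [19,26)=7 [20,27)=7 [21,28)=7 [22,29)=7 [23,30)=7 [26,33)=5 [27,34)=5 [28,35)=19 [29,36)=19 [30,37)=19 [31,38)=19 [32,39)=19 [33,40)=14 [34,41)=14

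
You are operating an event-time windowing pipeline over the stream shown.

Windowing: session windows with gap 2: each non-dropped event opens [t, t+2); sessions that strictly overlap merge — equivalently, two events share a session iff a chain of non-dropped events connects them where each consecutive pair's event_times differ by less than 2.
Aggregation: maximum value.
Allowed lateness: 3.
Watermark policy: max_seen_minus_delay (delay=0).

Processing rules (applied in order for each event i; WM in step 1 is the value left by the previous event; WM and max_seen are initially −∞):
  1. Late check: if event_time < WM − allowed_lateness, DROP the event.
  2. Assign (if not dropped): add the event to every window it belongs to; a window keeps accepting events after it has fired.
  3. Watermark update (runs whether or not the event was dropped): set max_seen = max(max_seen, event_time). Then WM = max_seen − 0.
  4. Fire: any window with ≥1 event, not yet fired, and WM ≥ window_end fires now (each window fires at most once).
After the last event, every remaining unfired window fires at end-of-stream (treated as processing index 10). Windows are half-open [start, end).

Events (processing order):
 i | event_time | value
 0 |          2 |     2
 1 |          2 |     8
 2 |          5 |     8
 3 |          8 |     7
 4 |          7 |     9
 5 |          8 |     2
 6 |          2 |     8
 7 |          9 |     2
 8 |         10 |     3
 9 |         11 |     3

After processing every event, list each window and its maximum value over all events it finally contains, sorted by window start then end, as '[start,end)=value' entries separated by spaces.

[2,4)=8 [5,7)=8 [7,13)=9

i=0 t=2 v=2: → [2,4); WM=2
i=1 t=2 v=8: → [2,4); WM=2
i=2 t=5 v=8: → [5,7); WM=5
i=3 t=8 v=7: → [8,10); WM=8
i=4 t=7 v=9: → [7,10); WM=8
i=5 t=8 v=2: → [7,10); WM=8
i=6 t=2 v=8: DROP (t<8-3); WM=8
i=7 t=9 v=2: → [7,11); WM=9
i=8 t=10 v=3: → [7,12); WM=10
i=9 t=11 v=3: → [7,13); WM=11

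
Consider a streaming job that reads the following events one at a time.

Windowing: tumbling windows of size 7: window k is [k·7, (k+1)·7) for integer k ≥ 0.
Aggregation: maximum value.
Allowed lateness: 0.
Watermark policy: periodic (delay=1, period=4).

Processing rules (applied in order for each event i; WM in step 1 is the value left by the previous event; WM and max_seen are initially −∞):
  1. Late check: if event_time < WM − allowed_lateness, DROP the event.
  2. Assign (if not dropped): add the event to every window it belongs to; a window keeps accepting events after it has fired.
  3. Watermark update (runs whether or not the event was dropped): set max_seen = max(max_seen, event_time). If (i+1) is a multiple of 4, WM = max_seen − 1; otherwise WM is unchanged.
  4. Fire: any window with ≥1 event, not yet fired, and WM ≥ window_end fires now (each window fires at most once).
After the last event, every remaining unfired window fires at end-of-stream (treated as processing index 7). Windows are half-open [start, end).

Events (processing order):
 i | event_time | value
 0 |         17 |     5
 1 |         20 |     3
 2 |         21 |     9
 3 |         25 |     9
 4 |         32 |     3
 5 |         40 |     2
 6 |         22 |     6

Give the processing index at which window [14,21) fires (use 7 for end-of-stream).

i=0 t=17 v=5: → [14,21); WM=−∞
i=1 t=20 v=3: → [14,21); WM=−∞
i=2 t=21 v=9: → [21,28); WM=−∞
i=3 t=25 v=9: → [21,28); WM=24; [14,21) fires=5
i=4 t=32 v=3: → [28,35); WM=24
i=5 t=40 v=2: → [35,42); WM=24
i=6 t=22 v=6: DROP (t<24-0); WM=24

3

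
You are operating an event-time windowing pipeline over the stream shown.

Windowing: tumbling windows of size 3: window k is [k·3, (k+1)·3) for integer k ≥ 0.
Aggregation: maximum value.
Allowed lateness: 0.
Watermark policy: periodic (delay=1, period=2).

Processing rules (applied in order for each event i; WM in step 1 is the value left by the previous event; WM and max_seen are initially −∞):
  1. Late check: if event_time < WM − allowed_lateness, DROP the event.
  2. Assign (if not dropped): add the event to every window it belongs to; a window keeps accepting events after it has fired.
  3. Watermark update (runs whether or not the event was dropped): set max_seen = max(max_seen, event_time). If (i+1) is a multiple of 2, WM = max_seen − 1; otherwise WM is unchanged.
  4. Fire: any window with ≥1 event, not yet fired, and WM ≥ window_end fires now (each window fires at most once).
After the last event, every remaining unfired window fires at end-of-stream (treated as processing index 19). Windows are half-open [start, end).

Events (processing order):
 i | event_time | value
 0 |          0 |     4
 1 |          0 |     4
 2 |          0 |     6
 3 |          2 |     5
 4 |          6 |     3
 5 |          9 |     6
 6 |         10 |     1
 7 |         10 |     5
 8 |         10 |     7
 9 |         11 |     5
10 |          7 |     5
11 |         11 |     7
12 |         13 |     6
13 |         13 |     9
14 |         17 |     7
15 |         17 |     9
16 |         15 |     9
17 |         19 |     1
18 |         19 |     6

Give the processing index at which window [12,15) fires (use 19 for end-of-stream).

15

i=0 t=0 v=4: → [0,3); WM=−∞
i=1 t=0 v=4: → [0,3); WM=-1
i=2 t=0 v=6: → [0,3); WM=-1
i=3 t=2 v=5: → [0,3); WM=1
i=4 t=6 v=3: → [6,9); WM=1
i=5 t=9 v=6: → [9,12); WM=8; [0,3) fires=6
i=6 t=10 v=1: → [9,12); WM=8
i=7 t=10 v=5: → [9,12); WM=9; [6,9) fires=3
i=8 t=10 v=7: → [9,12); WM=9
i=9 t=11 v=5: → [9,12); WM=10
i=10 t=7 v=5: DROP (t<10-0); WM=10
i=11 t=11 v=7: → [9,12); WM=10
i=12 t=13 v=6: → [12,15); WM=10
i=13 t=13 v=9: → [12,15); WM=12; [9,12) fires=7
i=14 t=17 v=7: → [15,18); WM=12
i=15 t=17 v=9: → [15,18); WM=16; [12,15) fires=9
i=16 t=15 v=9: DROP (t<16-0); WM=16
i=17 t=19 v=1: → [18,21); WM=18; [15,18) fires=9
i=18 t=19 v=6: → [18,21); WM=18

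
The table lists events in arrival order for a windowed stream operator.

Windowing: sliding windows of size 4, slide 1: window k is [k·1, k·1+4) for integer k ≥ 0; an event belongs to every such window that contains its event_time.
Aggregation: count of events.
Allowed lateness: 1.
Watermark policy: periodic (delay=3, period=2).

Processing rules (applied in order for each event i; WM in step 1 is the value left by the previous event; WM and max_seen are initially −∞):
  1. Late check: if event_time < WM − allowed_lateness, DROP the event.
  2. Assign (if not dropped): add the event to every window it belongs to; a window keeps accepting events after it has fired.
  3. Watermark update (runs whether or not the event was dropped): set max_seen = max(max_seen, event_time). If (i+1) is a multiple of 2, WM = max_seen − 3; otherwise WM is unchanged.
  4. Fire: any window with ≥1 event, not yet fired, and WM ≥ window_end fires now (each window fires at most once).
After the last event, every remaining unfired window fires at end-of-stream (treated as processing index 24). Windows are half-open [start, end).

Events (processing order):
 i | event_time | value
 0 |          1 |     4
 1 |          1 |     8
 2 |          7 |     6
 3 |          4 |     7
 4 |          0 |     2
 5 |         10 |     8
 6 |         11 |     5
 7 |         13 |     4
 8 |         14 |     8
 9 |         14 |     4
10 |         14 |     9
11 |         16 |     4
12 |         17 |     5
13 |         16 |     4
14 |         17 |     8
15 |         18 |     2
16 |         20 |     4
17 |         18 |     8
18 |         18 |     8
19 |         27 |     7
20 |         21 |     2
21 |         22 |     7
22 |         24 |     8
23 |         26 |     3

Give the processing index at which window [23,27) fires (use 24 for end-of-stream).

24

i=0 t=1 v=4: → [1,5),[0,4); WM=−∞
i=1 t=1 v=8: → [1,5),[0,4); WM=-2
i=2 t=7 v=6: → [7,11),[6,10),[5,9),[4,8); WM=-2
i=3 t=4 v=7: → [4,8),[3,7),[2,6),[1,5); WM=4; [0,4) fires=2
i=4 t=0 v=2: DROP (t<4-1); WM=4
i=5 t=10 v=8: → [10,14),[9,13),[8,12),[7,11); WM=7; [1,5) fires=3 [2,6) fires=1 [3,7) fires=1
i=6 t=11 v=5: → [11,15),[10,14),[9,13),[8,12); WM=7
i=7 t=13 v=4: → [13,17),[12,16),[11,15),[10,14); WM=10; [4,8) fires=2 [5,9) fires=1 [6,10) fires=1
i=8 t=14 v=8: → [14,18),[13,17),[12,16),[11,15); WM=10
i=9 t=14 v=4: → [14,18),[13,17),[12,16),[11,15); WM=11; [7,11) fires=2
i=10 t=14 v=9: → [14,18),[13,17),[12,16),[11,15); WM=11
i=11 t=16 v=4: → [16,20),[15,19),[14,18),[13,17); WM=13; [8,12) fires=2 [9,13) fires=2
i=12 t=17 v=5: → [17,21),[16,20),[15,19),[14,18); WM=13
i=13 t=16 v=4: → [16,20),[15,19),[14,18),[13,17); WM=14; [10,14) fires=3
i=14 t=17 v=8: → [17,21),[16,20),[15,19),[14,18); WM=14
i=15 t=18 v=2: → [18,22),[17,21),[16,20),[15,19); WM=15; [11,15) fires=5
i=16 t=20 v=4: → [20,24),[19,23),[18,22),[17,21); WM=15
i=17 t=18 v=8: → [18,22),[17,21),[16,20),[15,19); WM=17; [12,16) fires=4 [13,17) fires=6
i=18 t=18 v=8: → [18,22),[17,21),[16,20),[15,19); WM=17
i=19 t=27 v=7: → [27,31),[26,30),[25,29),[24,28); WM=24; [14,18) fires=7 [15,19) fires=7 [16,20) fires=7 [17,21) fires=6 [18,22) fires=4 [19,23) fires=1 [20,24) fires=1
i=20 t=21 v=2: DROP (t<24-1); WM=24
i=21 t=22 v=7: DROP (t<24-1); WM=24
i=22 t=24 v=8: → [24,28),[23,27),[22,26),[21,25); WM=24
i=23 t=26 v=3: → [26,30),[25,29),[24,28),[23,27); WM=24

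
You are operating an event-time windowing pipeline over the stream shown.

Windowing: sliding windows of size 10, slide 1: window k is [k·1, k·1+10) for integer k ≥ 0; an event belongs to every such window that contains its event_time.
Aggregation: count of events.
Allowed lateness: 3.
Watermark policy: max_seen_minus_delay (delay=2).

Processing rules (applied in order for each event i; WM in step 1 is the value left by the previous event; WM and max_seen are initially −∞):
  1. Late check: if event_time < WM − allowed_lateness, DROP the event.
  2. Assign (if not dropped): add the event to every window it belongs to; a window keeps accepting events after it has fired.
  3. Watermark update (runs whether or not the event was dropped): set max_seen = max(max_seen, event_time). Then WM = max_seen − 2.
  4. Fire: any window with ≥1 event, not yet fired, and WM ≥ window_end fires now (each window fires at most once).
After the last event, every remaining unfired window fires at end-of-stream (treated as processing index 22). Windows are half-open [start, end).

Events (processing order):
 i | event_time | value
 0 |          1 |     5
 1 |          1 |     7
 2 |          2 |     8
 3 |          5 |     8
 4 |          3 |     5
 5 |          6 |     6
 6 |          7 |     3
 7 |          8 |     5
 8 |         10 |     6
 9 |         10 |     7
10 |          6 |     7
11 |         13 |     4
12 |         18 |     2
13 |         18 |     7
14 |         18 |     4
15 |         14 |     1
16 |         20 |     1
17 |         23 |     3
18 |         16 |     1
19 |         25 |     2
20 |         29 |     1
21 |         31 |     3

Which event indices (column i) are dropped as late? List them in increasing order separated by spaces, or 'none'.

18

i=0 t=1 v=5: → [1,11),[0,10); WM=-1
i=1 t=1 v=7: → [1,11),[0,10); WM=-1
i=2 t=2 v=8: → [2,12),[1,11),[0,10); WM=0
i=3 t=5 v=8: → [5,15),[4,14),[3,13),[2,12),[1,11),[0,10); WM=3
i=4 t=3 v=5: → [3,13),[2,12),[1,11),[0,10); WM=3
i=5 t=6 v=6: → [6,16),[5,15),[4,14),[3,13),[2,12),[1,11),[0,10); WM=4
i=6 t=7 v=3: → [7,17),[6,16),[5,15),[4,14),[3,13),[2,12),[1,11),[0,10); WM=5
i=7 t=8 v=5: → [8,18),[7,17),[6,16),[5,15),[4,14),[3,13),[2,12),[1,11),[0,10); WM=6
i=8 t=10 v=6: → [10,20),[9,19),[8,18),[7,17),[6,16),[5,15),[4,14),[3,13),[2,12),[1,11); WM=8
i=9 t=10 v=7: → [10,20),[9,19),[8,18),[7,17),[6,16),[5,15),[4,14),[3,13),[2,12),[1,11); WM=8
i=10 t=6 v=7: → [6,16),[5,15),[4,14),[3,13),[2,12),[1,11),[0,10); WM=8
i=11 t=13 v=4: → [13,23),[12,22),[11,21),[10,20),[9,19),[8,18),[7,17),[6,16),[5,15),[4,14); WM=11; [0,10) fires=9 [1,11) fires=11
i=12 t=18 v=2: → [18,28),[17,27),[16,26),[15,25),[14,24),[13,23),[12,22),[11,21),[10,20),[9,19); WM=16; [2,12) fires=9 [3,13) fires=8 [4,14) fires=8 [5,15) fires=8 [6,16) fires=7
i=13 t=18 v=7: → [18,28),[17,27),[16,26),[15,25),[14,24),[13,23),[12,22),[11,21),[10,20),[9,19); WM=16
i=14 t=18 v=4: → [18,28),[17,27),[16,26),[15,25),[14,24),[13,23),[12,22),[11,21),[10,20),[9,19); WM=16
i=15 t=14 v=1: → [14,24),[13,23),[12,22),[11,21),[10,20),[9,19),[8,18),[7,17),[6,16),[5,15); WM=16
i=16 t=20 v=1: → [20,30),[19,29),[18,28),[17,27),[16,26),[15,25),[14,24),[13,23),[12,22),[11,21); WM=18; [7,17) fires=6 [8,18) fires=5
i=17 t=23 v=3: → [23,33),[22,32),[21,31),[20,30),[19,29),[18,28),[17,27),[16,26),[15,25),[14,24); WM=21; [9,19) fires=7 [10,20) fires=7 [11,21) fires=6
i=18 t=16 v=1: DROP (t<21-3); WM=21
i=19 t=25 v=2: → [25,35),[24,34),[23,33),[22,32),[21,31),[20,30),[19,29),[18,28),[17,27),[16,26); WM=23; [12,22) fires=6 [13,23) fires=6
i=20 t=29 v=1: → [29,39),[28,38),[27,37),[26,36),[25,35),[24,34),[23,33),[22,32),[21,31),[20,30); WM=27; [14,24) fires=6 [15,25) fires=5 [16,26) fires=6 [17,27) fires=6
i=21 t=31 v=3: → [31,41),[30,40),[29,39),[28,38),[27,37),[26,36),[25,35),[24,34),[23,33),[22,32); WM=29; [18,28) fires=6 [19,29) fires=3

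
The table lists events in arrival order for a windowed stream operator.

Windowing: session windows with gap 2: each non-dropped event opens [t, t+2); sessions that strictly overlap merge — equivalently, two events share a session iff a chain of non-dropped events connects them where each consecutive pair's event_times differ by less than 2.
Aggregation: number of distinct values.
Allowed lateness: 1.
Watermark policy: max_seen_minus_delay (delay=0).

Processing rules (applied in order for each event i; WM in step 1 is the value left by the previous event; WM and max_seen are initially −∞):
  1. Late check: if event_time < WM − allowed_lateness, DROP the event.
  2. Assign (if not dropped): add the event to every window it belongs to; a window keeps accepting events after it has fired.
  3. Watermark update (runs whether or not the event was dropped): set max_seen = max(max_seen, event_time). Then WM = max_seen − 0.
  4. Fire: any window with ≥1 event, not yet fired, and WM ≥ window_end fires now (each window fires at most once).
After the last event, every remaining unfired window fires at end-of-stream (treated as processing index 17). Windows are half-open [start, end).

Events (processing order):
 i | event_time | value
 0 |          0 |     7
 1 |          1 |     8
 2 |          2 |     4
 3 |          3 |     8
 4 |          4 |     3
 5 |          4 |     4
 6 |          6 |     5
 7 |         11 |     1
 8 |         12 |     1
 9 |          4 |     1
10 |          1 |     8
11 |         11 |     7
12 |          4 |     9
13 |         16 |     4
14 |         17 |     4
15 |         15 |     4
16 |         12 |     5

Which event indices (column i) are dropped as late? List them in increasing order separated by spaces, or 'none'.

i=0 t=0 v=7: → [0,2); WM=0
i=1 t=1 v=8: → [0,3); WM=1
i=2 t=2 v=4: → [0,4); WM=2
i=3 t=3 v=8: → [0,5); WM=3
i=4 t=4 v=3: → [0,6); WM=4
i=5 t=4 v=4: → [0,6); WM=4
i=6 t=6 v=5: → [6,8); WM=6
i=7 t=11 v=1: → [11,13); WM=11
i=8 t=12 v=1: → [11,14); WM=12
i=9 t=4 v=1: DROP (t<12-1); WM=12
i=10 t=1 v=8: DROP (t<12-1); WM=12
i=11 t=11 v=7: → [11,14); WM=12
i=12 t=4 v=9: DROP (t<12-1); WM=12
i=13 t=16 v=4: → [16,18); WM=16
i=14 t=17 v=4: → [16,19); WM=17
i=15 t=15 v=4: DROP (t<17-1); WM=17
i=16 t=12 v=5: DROP (t<17-1); WM=17

9 10 12 15 16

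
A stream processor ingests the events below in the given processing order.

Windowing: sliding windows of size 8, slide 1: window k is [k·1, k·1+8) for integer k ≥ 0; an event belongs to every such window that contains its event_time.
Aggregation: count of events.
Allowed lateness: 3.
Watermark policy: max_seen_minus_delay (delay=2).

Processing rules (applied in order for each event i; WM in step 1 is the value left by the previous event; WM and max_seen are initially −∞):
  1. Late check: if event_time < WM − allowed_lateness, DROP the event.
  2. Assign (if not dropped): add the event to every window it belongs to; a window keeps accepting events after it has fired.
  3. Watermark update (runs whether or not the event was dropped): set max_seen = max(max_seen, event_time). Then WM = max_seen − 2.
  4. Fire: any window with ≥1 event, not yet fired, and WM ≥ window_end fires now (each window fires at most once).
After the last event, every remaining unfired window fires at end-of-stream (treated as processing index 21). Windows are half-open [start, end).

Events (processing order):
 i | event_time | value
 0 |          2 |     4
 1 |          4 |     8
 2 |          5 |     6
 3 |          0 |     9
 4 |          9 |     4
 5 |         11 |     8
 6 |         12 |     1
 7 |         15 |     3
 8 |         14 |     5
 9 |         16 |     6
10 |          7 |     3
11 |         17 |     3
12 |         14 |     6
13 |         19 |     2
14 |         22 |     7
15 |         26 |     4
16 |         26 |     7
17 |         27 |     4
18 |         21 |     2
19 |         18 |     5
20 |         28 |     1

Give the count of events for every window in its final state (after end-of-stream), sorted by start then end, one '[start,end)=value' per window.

i=0 t=2 v=4: → [2,10),[1,9),[0,8); WM=0
i=1 t=4 v=8: → [4,12),[3,11),[2,10),[1,9),[0,8); WM=2
i=2 t=5 v=6: → [5,13),[4,12),[3,11),[2,10),[1,9),[0,8); WM=3
i=3 t=0 v=9: → [0,8); WM=3
i=4 t=9 v=4: → [9,17),[8,16),[7,15),[6,14),[5,13),[4,12),[3,11),[2,10); WM=7
i=5 t=11 v=8: → [11,19),[10,18),[9,17),[8,16),[7,15),[6,14),[5,13),[4,12); WM=9; [0,8) fires=4 [1,9) fires=3
i=6 t=12 v=1: → [12,20),[11,19),[10,18),[9,17),[8,16),[7,15),[6,14),[5,13); WM=10; [2,10) fires=4
i=7 t=15 v=3: → [15,23),[14,22),[13,21),[12,20),[11,19),[10,18),[9,17),[8,16); WM=13; [3,11) fires=3 [4,12) fires=4 [5,13) fires=4
i=8 t=14 v=5: → [14,22),[13,21),[12,20),[11,19),[10,18),[9,17),[8,16),[7,15); WM=13
i=9 t=16 v=6: → [16,24),[15,23),[14,22),[13,21),[12,20),[11,19),[10,18),[9,17); WM=14; [6,14) fires=3
i=10 t=7 v=3: DROP (t<14-3); WM=14
i=11 t=17 v=3: → [17,25),[16,24),[15,23),[14,22),[13,21),[12,20),[11,19),[10,18); WM=15; [7,15) fires=4
i=12 t=14 v=6: → [14,22),[13,21),[12,20),[11,19),[10,18),[9,17),[8,16),[7,15); WM=15
i=13 t=19 v=2: → [19,27),[18,26),[17,25),[16,24),[15,23),[14,22),[13,21),[12,20); WM=17; [8,16) fires=6 [9,17) fires=7
i=14 t=22 v=7: → [22,30),[21,29),[20,28),[19,27),[18,26),[17,25),[16,24),[15,23); WM=20; [10,18) fires=7 [11,19) fires=7 [12,20) fires=7
i=15 t=26 v=4: → [26,34),[25,33),[24,32),[23,31),[22,30),[21,29),[20,28),[19,27); WM=24; [13,21) fires=6 [14,22) fires=6 [15,23) fires=5 [16,24) fires=4
i=16 t=26 v=7: → [26,34),[25,33),[24,32),[23,31),[22,30),[21,29),[20,28),[19,27); WM=24
i=17 t=27 v=4: → [27,35),[26,34),[25,33),[24,32),[23,31),[22,30),[21,29),[20,28); WM=25; [17,25) fires=3
i=18 t=21 v=2: DROP (t<25-3); WM=25
i=19 t=18 v=5: DROP (t<25-3); WM=25
i=20 t=28 v=1: → [28,36),[27,35),[26,34),[25,33),[24,32),[23,31),[22,30),[21,29); WM=26; [18,26) fires=2

[0,8)=4 [1,9)=3 [2,10)=4 [3,11)=3 [4,12)=4 [5,13)=4 [6,14)=3 [7,15)=5 [8,16)=6 [9,17)=7 [10,18)=7 [11,19)=7 [12,20)=7 [13,21)=6 [14,22)=6 [15,23)=5 [16,24)=4 [17,25)=3 [18,26)=2 [19,27)=4 [20,28)=4 [21,29)=5 [22,30)=5 [23,31)=4 [24,32)=4 [25,33)=4 [26,34)=4 [27,35)=2 [28,36)=1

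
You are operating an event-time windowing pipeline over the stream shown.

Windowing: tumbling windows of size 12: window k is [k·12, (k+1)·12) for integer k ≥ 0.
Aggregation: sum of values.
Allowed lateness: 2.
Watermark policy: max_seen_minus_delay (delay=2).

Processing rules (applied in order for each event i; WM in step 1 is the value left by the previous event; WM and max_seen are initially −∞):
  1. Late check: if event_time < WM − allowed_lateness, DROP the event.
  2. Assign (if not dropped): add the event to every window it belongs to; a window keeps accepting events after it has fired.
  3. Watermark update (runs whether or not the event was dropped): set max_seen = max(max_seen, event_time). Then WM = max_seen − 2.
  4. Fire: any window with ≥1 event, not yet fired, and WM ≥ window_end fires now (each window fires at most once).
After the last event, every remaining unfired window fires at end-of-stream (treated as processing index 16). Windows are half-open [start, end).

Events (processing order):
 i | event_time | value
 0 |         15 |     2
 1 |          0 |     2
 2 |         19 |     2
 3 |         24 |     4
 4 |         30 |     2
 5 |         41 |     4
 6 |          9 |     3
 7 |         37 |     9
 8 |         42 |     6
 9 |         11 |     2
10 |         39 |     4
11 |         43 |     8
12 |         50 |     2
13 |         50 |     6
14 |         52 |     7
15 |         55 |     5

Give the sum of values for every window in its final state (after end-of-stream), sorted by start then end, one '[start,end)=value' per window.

[12,24)=4 [24,36)=6 [36,48)=31 [48,60)=20

i=0 t=15 v=2: → [12,24); WM=13
i=1 t=0 v=2: DROP (t<13-2); WM=13
i=2 t=19 v=2: → [12,24); WM=17
i=3 t=24 v=4: → [24,36); WM=22
i=4 t=30 v=2: → [24,36); WM=28; [12,24) fires=4
i=5 t=41 v=4: → [36,48); WM=39; [24,36) fires=6
i=6 t=9 v=3: DROP (t<39-2); WM=39
i=7 t=37 v=9: → [36,48); WM=39
i=8 t=42 v=6: → [36,48); WM=40
i=9 t=11 v=2: DROP (t<40-2); WM=40
i=10 t=39 v=4: → [36,48); WM=40
i=11 t=43 v=8: → [36,48); WM=41
i=12 t=50 v=2: → [48,60); WM=48; [36,48) fires=31
i=13 t=50 v=6: → [48,60); WM=48
i=14 t=52 v=7: → [48,60); WM=50
i=15 t=55 v=5: → [48,60); WM=53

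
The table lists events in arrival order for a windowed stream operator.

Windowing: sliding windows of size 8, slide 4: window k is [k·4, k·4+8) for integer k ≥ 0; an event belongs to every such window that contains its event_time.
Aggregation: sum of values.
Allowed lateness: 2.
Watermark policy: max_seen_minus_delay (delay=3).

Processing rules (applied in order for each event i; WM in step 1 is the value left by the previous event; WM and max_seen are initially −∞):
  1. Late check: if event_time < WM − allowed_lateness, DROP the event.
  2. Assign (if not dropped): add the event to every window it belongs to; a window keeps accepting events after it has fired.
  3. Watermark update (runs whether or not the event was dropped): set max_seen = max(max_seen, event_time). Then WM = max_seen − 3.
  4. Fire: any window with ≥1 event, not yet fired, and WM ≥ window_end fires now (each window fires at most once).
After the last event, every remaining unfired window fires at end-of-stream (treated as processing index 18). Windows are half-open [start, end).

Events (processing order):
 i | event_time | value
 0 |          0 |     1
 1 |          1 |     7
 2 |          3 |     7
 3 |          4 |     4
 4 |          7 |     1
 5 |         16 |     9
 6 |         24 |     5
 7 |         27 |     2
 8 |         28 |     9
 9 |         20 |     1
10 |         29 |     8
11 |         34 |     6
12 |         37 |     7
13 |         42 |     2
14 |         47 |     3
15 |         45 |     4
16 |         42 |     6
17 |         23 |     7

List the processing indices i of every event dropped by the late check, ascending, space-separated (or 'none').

9 17

i=0 t=0 v=1: → [0,8); WM=-3
i=1 t=1 v=7: → [0,8); WM=-2
i=2 t=3 v=7: → [0,8); WM=0
i=3 t=4 v=4: → [4,12),[0,8); WM=1
i=4 t=7 v=1: → [4,12),[0,8); WM=4
i=5 t=16 v=9: → [16,24),[12,20); WM=13; [0,8) fires=20 [4,12) fires=5
i=6 t=24 v=5: → [24,32),[20,28); WM=21; [12,20) fires=9
i=7 t=27 v=2: → [24,32),[20,28); WM=24; [16,24) fires=9
i=8 t=28 v=9: → [28,36),[24,32); WM=25
i=9 t=20 v=1: DROP (t<25-2); WM=25
i=10 t=29 v=8: → [28,36),[24,32); WM=26
i=11 t=34 v=6: → [32,40),[28,36); WM=31; [20,28) fires=7
i=12 t=37 v=7: → [36,44),[32,40); WM=34; [24,32) fires=24
i=13 t=42 v=2: → [40,48),[36,44); WM=39; [28,36) fires=23
i=14 t=47 v=3: → [44,52),[40,48); WM=44; [32,40) fires=13 [36,44) fires=9
i=15 t=45 v=4: → [44,52),[40,48); WM=44
i=16 t=42 v=6: → [40,48),[36,44); WM=44
i=17 t=23 v=7: DROP (t<44-2); WM=44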